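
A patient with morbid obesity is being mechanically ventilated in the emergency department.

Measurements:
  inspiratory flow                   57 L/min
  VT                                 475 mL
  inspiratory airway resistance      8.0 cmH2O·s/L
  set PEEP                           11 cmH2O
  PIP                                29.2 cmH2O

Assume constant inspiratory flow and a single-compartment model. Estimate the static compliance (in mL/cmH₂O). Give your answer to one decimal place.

Flow: 57 L/min ÷ 60 = 0.95 L/s.
Equation of motion (constant flow): PIP = Vt/C + R·V̇ + PEEP.
Vt/C = PIP − R·V̇ − PEEP = 29.2 − 8.0×0.95 − 11 = 29.2 − 7.6 − 11 = 10.6 cmH2O.
C = Vt / 10.6 = 475 / 10.6 = 44.811 mL/cmH2O.

44.8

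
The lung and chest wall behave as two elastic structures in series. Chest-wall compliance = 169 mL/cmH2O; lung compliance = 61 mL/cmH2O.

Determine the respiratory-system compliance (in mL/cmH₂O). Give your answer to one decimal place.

Lung and chest wall are elastances in series: 1/Crs = 1/CL + 1/Ccw.
1/Crs = 1/61 + 1/169 = 0.02231.
Crs = 44.823 mL/cmH2O.

44.8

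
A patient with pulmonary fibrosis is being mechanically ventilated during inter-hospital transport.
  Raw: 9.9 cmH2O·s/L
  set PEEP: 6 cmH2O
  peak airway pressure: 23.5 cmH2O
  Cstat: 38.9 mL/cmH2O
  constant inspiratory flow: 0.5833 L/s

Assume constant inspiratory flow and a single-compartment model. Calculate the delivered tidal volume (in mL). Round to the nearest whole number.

Equation of motion (constant flow): PIP = Vt/C + R·V̇ + PEEP.
Vt/C = PIP − R·V̇ − PEEP = 23.5 − 5.775 − 6 = 11.725 cmH2O.
Vt = C × 11.725 = 38.9 × 11.725 = 456.1 mL.

456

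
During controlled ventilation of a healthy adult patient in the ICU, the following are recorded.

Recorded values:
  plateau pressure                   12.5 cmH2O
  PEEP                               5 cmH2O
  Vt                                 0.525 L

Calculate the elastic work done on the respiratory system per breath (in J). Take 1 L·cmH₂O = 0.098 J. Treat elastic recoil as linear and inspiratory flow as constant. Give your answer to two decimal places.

0.19

Elastic work ≈ ½ × (Pplat − PEEP) × Vt = 0.5 × (12.5 − 5) × 0.525 L = 0.5 × 7.5 × 0.525 = 1.969 L·cmH2O.
× 0.098 J/(L·cmH2O) → 0.193 J.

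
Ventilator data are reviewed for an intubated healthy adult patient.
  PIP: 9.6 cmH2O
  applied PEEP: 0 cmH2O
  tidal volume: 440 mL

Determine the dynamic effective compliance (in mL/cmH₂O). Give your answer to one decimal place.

45.8

Dynamic compliance = Vt / (PIP − PEEP) = 440 / (9.6 − 0) = 440 / 9.6 = 45.833 mL/cmH2O.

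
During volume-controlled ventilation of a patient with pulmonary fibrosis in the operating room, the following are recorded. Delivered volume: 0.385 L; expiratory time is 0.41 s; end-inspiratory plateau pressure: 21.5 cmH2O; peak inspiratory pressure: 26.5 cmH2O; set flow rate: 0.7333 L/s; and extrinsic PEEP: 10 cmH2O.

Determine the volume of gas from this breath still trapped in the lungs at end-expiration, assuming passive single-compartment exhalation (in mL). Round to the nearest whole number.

R = (PIP − Pplat)/V̇ = (26.5 − 21.5) / 0.7333 = 5.0/0.7333 = 6.818 cmH2O·s/L.
C = Vt/(Pplat − PEEP) = 385.0 / (21.5 − 10) = 385.0/11.5 = 33.478 mL/cmH2O.
τ = R × C = 6.818 × 0.03348 L/cmH2O = 0.2283 s.
Fraction remaining = e^(−Te/τ) = e^(−0.41/0.2283) = 0.166.
Trapped volume = 385.0 × 0.166 = 63.91 mL.

64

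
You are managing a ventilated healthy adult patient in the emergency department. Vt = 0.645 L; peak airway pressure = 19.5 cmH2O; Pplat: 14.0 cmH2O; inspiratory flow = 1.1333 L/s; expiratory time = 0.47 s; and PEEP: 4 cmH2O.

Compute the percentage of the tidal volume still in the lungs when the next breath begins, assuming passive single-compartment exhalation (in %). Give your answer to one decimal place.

22.3

R = (PIP − Pplat)/V̇ = (19.5 − 14.0) / 1.1333 = 5.5/1.1333 = 4.853 cmH2O·s/L.
C = Vt/(Pplat − PEEP) = 645.0 / (14.0 − 4) = 645.0/10.0 = 64.5 mL/cmH2O.
τ = R × C = 4.853 × 0.0645 L/cmH2O = 0.313 s.
Fraction remaining at end-expiration = e^(−Te/τ) = e^(−0.47/0.313) = 0.2228 → 22.28%.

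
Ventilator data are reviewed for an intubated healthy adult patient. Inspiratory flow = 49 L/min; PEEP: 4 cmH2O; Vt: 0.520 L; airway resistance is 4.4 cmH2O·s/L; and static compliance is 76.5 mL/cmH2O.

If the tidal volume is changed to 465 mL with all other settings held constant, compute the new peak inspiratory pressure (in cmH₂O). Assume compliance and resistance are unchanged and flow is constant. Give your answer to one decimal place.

13.7

Flow: 49 L/min ÷ 60 = 0.8167 L/s.
PIP = Vt/C + R·V̇ + PEEP (constant-flow equation of motion).
Only the elastic term changes: ΔPIP = ΔVt / C = (465 − 520) / 76.5 = -0.719 cmH2O.
Original PIP = 520/76.5 + 4.4×0.8167 + 4 = 14.391 cmH2O; new PIP = 14.391 + (-0.719) = 13.672 cmH2O.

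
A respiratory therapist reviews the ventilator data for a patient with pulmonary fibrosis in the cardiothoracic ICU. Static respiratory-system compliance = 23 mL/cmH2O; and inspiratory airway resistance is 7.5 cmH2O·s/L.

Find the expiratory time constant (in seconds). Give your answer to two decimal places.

τ = R × C = 7.5 × 23 mL/cmH2O = 7.5 × 0.023 L/cmH2O = 0.1725 s.

0.17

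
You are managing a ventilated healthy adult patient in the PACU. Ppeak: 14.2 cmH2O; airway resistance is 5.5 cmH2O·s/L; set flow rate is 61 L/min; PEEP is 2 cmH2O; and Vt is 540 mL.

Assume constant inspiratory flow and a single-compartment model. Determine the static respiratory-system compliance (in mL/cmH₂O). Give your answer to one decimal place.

Flow: 61 L/min ÷ 60 = 1.0167 L/s.
Equation of motion (constant flow): PIP = Vt/C + R·V̇ + PEEP.
Vt/C = PIP − R·V̇ − PEEP = 14.2 − 5.5×1.0167 − 2 = 14.2 − 5.592 − 2 = 6.608 cmH2O.
C = Vt / 6.608 = 540 / 6.608 = 81.719 mL/cmH2O.

81.7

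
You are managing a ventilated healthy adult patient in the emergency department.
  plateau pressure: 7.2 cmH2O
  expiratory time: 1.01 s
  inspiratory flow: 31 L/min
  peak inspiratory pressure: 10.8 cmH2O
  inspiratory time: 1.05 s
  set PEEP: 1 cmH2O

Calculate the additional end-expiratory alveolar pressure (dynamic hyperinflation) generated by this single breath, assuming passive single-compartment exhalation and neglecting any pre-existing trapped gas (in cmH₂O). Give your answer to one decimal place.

Flow: 31 L/min ÷ 60 = 0.5167 L/s.
Vt = flow × Ti = 0.5167 L/s × 1.05 s × 1000 mL/L = 542.54 mL.
R = (PIP − Pplat)/V̇ = (10.8 − 7.2) / 0.5167 = 3.6/0.5167 = 6.967 cmH2O·s/L.
C = Vt/(Pplat − PEEP) = 542.54 / (7.2 − 1) = 542.54/6.2 = 87.506 mL/cmH2O.
τ = R × C = 6.967 × 0.08751 L/cmH2O = 0.6097 s.
Fraction remaining = e^(−Te/τ) = e^(−1.01/0.6097) = 0.1908; trapped volume = 542.54 × 0.1908 = 103.52 mL.
Additional alveolar pressure from trapping ≈ V_trapped / C = 103.52 / 87.506 = 1.183 cmH2O.

1.2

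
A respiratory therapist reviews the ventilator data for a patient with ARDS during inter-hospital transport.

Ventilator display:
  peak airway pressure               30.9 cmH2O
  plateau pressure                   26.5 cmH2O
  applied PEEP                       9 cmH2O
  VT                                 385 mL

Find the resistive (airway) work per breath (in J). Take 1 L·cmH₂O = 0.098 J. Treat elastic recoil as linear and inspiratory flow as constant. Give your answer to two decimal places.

0.17

With constant inspiratory flow the resistive pressure is constant at PIP − Pplat = 30.9 − 26.5 = 4.4 cmH2O, so resistive work = 4.4 × 0.385 = 1.694 L·cmH2O.
× 0.098 J/(L·cmH2O) → 0.166 J.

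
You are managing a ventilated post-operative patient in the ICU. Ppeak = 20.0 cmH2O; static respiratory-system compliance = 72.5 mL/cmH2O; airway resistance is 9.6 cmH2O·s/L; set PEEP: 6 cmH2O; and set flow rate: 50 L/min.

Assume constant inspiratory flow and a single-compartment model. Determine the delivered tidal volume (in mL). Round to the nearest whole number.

Flow: 50 L/min ÷ 60 = 0.8333 L/s.
Equation of motion (constant flow): PIP = Vt/C + R·V̇ + PEEP.
Vt/C = PIP − R·V̇ − PEEP = 20.0 − 8.0 − 6 = 6.0 cmH2O.
Vt = C × 6.0 = 72.5 × 6.0 = 435.0 mL.

435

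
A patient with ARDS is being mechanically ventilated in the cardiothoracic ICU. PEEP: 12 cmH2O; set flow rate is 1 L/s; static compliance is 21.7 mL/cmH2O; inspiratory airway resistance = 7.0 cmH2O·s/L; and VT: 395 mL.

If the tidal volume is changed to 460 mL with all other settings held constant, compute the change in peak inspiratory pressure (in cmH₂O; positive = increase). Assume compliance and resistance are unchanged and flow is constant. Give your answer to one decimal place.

PIP = Vt/C + R·V̇ + PEEP (constant-flow equation of motion).
Only the elastic term changes: ΔPIP = ΔVt / C = (460 − 395) / 21.7 = 2.995 cmH2O.

3.0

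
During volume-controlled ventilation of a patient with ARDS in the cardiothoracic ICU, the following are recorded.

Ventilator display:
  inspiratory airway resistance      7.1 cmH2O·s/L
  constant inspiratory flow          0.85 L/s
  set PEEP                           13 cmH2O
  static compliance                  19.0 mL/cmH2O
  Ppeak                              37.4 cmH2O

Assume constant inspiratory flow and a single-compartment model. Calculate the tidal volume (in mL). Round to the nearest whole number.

Equation of motion (constant flow): PIP = Vt/C + R·V̇ + PEEP.
Vt/C = PIP − R·V̇ − PEEP = 37.4 − 6.035 − 13 = 18.365 cmH2O.
Vt = C × 18.365 = 19.0 × 18.365 = 348.94 mL.

349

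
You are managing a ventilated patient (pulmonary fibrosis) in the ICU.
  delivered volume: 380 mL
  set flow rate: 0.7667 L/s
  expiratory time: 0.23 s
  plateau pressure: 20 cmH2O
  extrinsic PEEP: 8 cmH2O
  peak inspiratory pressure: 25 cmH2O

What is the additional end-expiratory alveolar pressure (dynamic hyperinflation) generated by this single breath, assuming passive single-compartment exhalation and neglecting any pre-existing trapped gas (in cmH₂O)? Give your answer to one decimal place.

R = (PIP − Pplat)/V̇ = (25 − 20) / 0.7667 = 5.0/0.7667 = 6.521 cmH2O·s/L.
C = Vt/(Pplat − PEEP) = 380.0 / (20 − 8) = 380.0/12.0 = 31.667 mL/cmH2O.
τ = R × C = 6.521 × 0.03167 L/cmH2O = 0.2065 s.
Fraction remaining = e^(−Te/τ) = e^(−0.23/0.2065) = 0.3283; trapped volume = 380.0 × 0.3283 = 124.75 mL.
Additional alveolar pressure from trapping ≈ V_trapped / C = 124.75 / 31.667 = 3.939 cmH2O.

3.9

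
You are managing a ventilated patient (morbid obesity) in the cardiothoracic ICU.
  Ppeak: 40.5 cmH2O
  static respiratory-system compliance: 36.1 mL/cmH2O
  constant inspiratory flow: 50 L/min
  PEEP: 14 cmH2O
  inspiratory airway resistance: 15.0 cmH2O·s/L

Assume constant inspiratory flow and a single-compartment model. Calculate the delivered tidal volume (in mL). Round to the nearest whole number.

505

Flow: 50 L/min ÷ 60 = 0.8333 L/s.
Equation of motion (constant flow): PIP = Vt/C + R·V̇ + PEEP.
Vt/C = PIP − R·V̇ − PEEP = 40.5 − 12.5 − 14 = 14.0 cmH2O.
Vt = C × 14.0 = 36.1 × 14.0 = 505.4 mL.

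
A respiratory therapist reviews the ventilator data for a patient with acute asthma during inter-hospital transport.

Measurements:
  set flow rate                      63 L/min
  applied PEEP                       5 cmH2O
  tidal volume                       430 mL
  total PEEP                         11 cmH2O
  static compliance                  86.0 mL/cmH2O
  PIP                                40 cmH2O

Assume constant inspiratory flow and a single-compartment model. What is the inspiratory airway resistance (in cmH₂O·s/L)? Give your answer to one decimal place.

22.9

Flow: 63 L/min ÷ 60 = 1.05 L/s.
Total PEEP = 11 cmH2O (set 5 + intrinsic 6); this is the baseline alveolar pressure.
Equation of motion (constant flow): PIP = Vt/C + R·V̇ + PEEP.
R·V̇ = PIP − Vt/C − PEEP = 40 − 430/86.0 − 11 = 40 − 5.0 − 11 = 24.0 cmH2O.
R = 24.0 / 1.05 = 22.857 cmH2O·s/L.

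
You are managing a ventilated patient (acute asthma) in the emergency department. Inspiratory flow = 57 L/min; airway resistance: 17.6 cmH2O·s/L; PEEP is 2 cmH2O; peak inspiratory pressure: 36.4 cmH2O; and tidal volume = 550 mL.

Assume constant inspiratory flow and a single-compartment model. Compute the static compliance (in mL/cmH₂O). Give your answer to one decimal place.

Flow: 57 L/min ÷ 60 = 0.95 L/s.
Equation of motion (constant flow): PIP = Vt/C + R·V̇ + PEEP.
Vt/C = PIP − R·V̇ − PEEP = 36.4 − 17.6×0.95 − 2 = 36.4 − 16.72 − 2 = 17.68 cmH2O.
C = Vt / 17.68 = 550 / 17.68 = 31.109 mL/cmH2O.

31.1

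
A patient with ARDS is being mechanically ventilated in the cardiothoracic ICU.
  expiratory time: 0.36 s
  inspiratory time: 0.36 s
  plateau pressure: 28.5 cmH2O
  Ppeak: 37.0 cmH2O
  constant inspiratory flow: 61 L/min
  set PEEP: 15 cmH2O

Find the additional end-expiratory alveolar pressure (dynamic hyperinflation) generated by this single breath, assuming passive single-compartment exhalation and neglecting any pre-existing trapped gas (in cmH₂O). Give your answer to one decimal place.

Flow: 61 L/min ÷ 60 = 1.0167 L/s.
Vt = flow × Ti = 1.0167 L/s × 0.36 s × 1000 mL/L = 366.01 mL.
R = (PIP − Pplat)/V̇ = (37.0 − 28.5) / 1.0167 = 8.5/1.0167 = 8.36 cmH2O·s/L.
C = Vt/(Pplat − PEEP) = 366.01 / (28.5 − 15) = 366.01/13.5 = 27.112 mL/cmH2O.
τ = R × C = 8.36 × 0.02711 L/cmH2O = 0.2266 s.
Fraction remaining = e^(−Te/τ) = e^(−0.36/0.2266) = 0.2042; trapped volume = 366.01 × 0.2042 = 74.739 mL.
Additional alveolar pressure from trapping ≈ V_trapped / C = 74.739 / 27.112 = 2.757 cmH2O.

2.8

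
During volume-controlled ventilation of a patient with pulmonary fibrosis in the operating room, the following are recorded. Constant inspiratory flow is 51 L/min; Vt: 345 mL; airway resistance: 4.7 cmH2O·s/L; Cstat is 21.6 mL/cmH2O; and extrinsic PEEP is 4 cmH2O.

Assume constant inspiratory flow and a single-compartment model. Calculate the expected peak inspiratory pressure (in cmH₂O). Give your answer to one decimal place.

Flow: 51 L/min ÷ 60 = 0.85 L/s.
Equation of motion (constant flow): PIP = Vt/C + R·V̇ + PEEP.
PIP = 345/21.6 + 4.7×0.85 + 4 = 15.972 + 3.995 + 4 = 23.967 cmH2O.

24.0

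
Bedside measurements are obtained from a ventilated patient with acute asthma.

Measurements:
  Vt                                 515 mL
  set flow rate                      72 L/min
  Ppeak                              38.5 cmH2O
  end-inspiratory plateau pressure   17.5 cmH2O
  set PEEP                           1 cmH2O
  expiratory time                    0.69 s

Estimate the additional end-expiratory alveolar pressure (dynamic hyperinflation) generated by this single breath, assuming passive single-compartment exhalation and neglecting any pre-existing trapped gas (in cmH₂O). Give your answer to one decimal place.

4.7

Flow: 72 L/min ÷ 60 = 1.2 L/s.
R = (PIP − Pplat)/V̇ = (38.5 − 17.5) / 1.2 = 21.0/1.2 = 17.5 cmH2O·s/L.
C = Vt/(Pplat − PEEP) = 515.0 / (17.5 − 1) = 515.0/16.5 = 31.212 mL/cmH2O.
τ = R × C = 17.5 × 0.03121 L/cmH2O = 0.5462 s.
Fraction remaining = e^(−Te/τ) = e^(−0.69/0.5462) = 0.2827; trapped volume = 515.0 × 0.2827 = 145.59 mL.
Additional alveolar pressure from trapping ≈ V_trapped / C = 145.59 / 31.212 = 4.665 cmH2O.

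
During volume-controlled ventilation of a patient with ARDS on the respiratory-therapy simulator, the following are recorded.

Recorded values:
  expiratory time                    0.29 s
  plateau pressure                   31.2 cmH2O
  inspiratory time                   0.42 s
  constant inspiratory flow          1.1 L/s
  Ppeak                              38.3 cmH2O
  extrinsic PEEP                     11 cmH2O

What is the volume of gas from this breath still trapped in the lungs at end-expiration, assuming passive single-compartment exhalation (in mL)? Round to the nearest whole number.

Vt = flow × Ti = 1.1 L/s × 0.42 s × 1000 mL/L = 462.0 mL.
R = (PIP − Pplat)/V̇ = (38.3 − 31.2) / 1.1 = 7.1/1.1 = 6.455 cmH2O·s/L.
C = Vt/(Pplat − PEEP) = 462.0 / (31.2 − 11) = 462.0/20.2 = 22.871 mL/cmH2O.
τ = R × C = 6.455 × 0.02287 L/cmH2O = 0.1476 s.
Fraction remaining = e^(−Te/τ) = e^(−0.29/0.1476) = 0.1402.
Trapped volume = 462.0 × 0.1402 = 64.772 mL.

65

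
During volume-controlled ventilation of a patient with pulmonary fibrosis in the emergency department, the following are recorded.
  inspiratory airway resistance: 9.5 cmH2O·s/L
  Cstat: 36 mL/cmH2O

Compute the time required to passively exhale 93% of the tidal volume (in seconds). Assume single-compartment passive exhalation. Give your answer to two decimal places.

τ = R × C = 9.5 × 36 mL/cmH2O = 9.5 × 0.036 L/cmH2O = 0.342 s.
Exhaled fraction f = 1 − e^(−t/τ) → t = −τ·ln(1 − f) = −0.342·ln(0.07) = 0.9095 s.

0.91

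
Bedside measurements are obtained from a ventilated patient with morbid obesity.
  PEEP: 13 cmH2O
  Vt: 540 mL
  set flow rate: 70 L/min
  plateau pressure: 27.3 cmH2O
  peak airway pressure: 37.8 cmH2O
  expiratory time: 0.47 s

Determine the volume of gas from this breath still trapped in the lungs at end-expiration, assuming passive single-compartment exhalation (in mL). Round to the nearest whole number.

Flow: 70 L/min ÷ 60 = 1.1667 L/s.
R = (PIP − Pplat)/V̇ = (37.8 − 27.3) / 1.1667 = 10.5/1.1667 = 9.0 cmH2O·s/L.
C = Vt/(Pplat − PEEP) = 540.0 / (27.3 − 13) = 540.0/14.3 = 37.762 mL/cmH2O.
τ = R × C = 9.0 × 0.03776 L/cmH2O = 0.3398 s.
Fraction remaining = e^(−Te/τ) = e^(−0.47/0.3398) = 0.2508.
Trapped volume = 540.0 × 0.2508 = 135.43 mL.

135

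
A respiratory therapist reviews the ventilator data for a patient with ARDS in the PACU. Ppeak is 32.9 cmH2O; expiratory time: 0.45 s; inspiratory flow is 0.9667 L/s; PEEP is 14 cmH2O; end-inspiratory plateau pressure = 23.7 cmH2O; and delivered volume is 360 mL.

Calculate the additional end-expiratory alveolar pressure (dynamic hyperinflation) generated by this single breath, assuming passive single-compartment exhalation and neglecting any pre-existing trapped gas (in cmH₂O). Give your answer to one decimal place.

R = (PIP − Pplat)/V̇ = (32.9 − 23.7) / 0.9667 = 9.2/0.9667 = 9.517 cmH2O·s/L.
C = Vt/(Pplat − PEEP) = 360.0 / (23.7 − 14) = 360.0/9.7 = 37.113 mL/cmH2O.
τ = R × C = 9.517 × 0.03711 L/cmH2O = 0.3532 s.
Fraction remaining = e^(−Te/τ) = e^(−0.45/0.3532) = 0.2797; trapped volume = 360.0 × 0.2797 = 100.69 mL.
Additional alveolar pressure from trapping ≈ V_trapped / C = 100.69 / 37.113 = 2.713 cmH2O.

2.7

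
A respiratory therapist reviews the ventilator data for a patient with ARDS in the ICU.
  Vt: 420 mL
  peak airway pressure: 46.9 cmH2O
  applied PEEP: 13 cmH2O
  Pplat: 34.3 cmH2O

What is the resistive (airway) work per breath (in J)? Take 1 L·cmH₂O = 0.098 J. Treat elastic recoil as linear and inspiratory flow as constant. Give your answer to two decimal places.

0.52

With constant inspiratory flow the resistive pressure is constant at PIP − Pplat = 46.9 − 34.3 = 12.6 cmH2O, so resistive work = 12.6 × 0.420 = 5.292 L·cmH2O.
× 0.098 J/(L·cmH2O) → 0.5186 J.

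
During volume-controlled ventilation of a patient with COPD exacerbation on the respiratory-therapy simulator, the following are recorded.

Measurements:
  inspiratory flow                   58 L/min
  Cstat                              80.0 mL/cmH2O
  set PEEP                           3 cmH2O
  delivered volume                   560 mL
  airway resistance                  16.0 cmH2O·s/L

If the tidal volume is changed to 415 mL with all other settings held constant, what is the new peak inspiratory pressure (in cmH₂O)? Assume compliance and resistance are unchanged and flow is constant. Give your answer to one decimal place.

23.7

Flow: 58 L/min ÷ 60 = 0.9667 L/s.
PIP = Vt/C + R·V̇ + PEEP (constant-flow equation of motion).
Only the elastic term changes: ΔPIP = ΔVt / C = (415 − 560) / 80.0 = -1.813 cmH2O.
Original PIP = 560/80.0 + 16.0×0.9667 + 3 = 25.467 cmH2O; new PIP = 25.467 + (-1.813) = 23.654 cmH2O.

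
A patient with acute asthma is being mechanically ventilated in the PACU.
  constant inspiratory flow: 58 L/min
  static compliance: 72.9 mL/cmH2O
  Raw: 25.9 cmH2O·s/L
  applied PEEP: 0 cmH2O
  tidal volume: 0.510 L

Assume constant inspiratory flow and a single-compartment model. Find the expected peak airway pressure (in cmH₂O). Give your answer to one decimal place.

32.0

Flow: 58 L/min ÷ 60 = 0.9667 L/s.
Equation of motion (constant flow): PIP = Vt/C + R·V̇ + PEEP.
PIP = 510/72.9 + 25.9×0.9667 + 0 = 6.996 + 25.038 + 0 = 32.034 cmH2O.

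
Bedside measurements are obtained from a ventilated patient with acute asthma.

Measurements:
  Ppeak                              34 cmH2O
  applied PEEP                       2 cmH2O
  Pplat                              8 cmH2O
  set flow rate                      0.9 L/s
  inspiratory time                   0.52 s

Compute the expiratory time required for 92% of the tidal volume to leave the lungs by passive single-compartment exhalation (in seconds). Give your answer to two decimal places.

5.69

Vt = flow × Ti = 0.9 L/s × 0.52 s × 1000 mL/L = 468.0 mL.
R = (PIP − Pplat)/V̇ = (34 − 8) / 0.9 = 26.0/0.9 = 28.889 cmH2O·s/L.
C = Vt/(Pplat − PEEP) = 468.0 / (8 − 2) = 468.0/6.0 = 78.0 mL/cmH2O.
τ = R × C = 28.889 × 0.078 L/cmH2O = 2.253 s.
t = −τ·ln(1 − 0.92) = −2.253·ln(0.08) = 5.69 s.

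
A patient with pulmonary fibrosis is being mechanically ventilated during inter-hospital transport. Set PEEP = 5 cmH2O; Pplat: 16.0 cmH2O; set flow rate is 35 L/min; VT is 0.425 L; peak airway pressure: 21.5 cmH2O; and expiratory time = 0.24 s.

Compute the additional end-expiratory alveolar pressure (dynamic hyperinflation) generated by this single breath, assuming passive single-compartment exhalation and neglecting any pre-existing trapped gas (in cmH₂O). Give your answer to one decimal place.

Flow: 35 L/min ÷ 60 = 0.5833 L/s.
R = (PIP − Pplat)/V̇ = (21.5 − 16.0) / 0.5833 = 5.5/0.5833 = 9.429 cmH2O·s/L.
C = Vt/(Pplat − PEEP) = 425.0 / (16.0 − 5) = 425.0/11.0 = 38.636 mL/cmH2O.
τ = R × C = 9.429 × 0.03864 L/cmH2O = 0.3643 s.
Fraction remaining = e^(−Te/τ) = e^(−0.24/0.3643) = 0.5175; trapped volume = 425.0 × 0.5175 = 219.94 mL.
Additional alveolar pressure from trapping ≈ V_trapped / C = 219.94 / 38.636 = 5.693 cmH2O.

5.7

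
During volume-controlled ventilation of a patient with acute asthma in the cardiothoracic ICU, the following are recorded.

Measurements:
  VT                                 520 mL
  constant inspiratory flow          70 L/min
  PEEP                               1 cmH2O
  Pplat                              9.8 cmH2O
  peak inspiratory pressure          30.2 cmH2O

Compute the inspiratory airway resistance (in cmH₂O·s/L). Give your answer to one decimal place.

17.5

Flow: 70 L/min ÷ 60 = 1.1667 L/s.
Raw = (PIP − Pplat) / flow = (30.2 − 9.8) / 1.1667 = 20.4 / 1.1667 = 17.485 cmH2O·s/L.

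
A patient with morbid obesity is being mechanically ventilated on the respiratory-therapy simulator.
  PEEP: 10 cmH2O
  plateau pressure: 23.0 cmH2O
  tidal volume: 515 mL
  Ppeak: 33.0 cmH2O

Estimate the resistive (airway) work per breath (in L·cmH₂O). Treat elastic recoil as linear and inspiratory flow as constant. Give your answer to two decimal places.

5.15

With constant inspiratory flow the resistive pressure is constant at PIP − Pplat = 33.0 − 23.0 = 10.0 cmH2O, so resistive work = 10.0 × 0.515 = 5.15 L·cmH2O.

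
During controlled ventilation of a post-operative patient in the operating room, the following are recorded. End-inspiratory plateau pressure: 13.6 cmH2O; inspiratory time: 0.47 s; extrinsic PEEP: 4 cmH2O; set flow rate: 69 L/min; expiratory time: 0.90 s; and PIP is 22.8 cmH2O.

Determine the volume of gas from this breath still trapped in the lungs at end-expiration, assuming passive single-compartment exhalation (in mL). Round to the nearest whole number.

73

Flow: 69 L/min ÷ 60 = 1.15 L/s.
Vt = flow × Ti = 1.15 L/s × 0.47 s × 1000 mL/L = 540.5 mL.
R = (PIP − Pplat)/V̇ = (22.8 − 13.6) / 1.15 = 9.2/1.15 = 8.0 cmH2O·s/L.
C = Vt/(Pplat − PEEP) = 540.5 / (13.6 − 4) = 540.5/9.6 = 56.302 mL/cmH2O.
τ = R × C = 8.0 × 0.0563 L/cmH2O = 0.4504 s.
Fraction remaining = e^(−Te/τ) = e^(−0.90/0.4504) = 0.1356.
Trapped volume = 540.5 × 0.1356 = 73.292 mL.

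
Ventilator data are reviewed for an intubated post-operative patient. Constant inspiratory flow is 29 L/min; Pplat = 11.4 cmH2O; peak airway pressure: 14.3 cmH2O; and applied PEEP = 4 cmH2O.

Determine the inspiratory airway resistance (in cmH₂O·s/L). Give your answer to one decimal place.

Flow: 29 L/min ÷ 60 = 0.4833 L/s.
Raw = (PIP − Pplat) / flow = (14.3 − 11.4) / 0.4833 = 2.9 / 0.4833 = 6.0 cmH2O·s/L.

6.0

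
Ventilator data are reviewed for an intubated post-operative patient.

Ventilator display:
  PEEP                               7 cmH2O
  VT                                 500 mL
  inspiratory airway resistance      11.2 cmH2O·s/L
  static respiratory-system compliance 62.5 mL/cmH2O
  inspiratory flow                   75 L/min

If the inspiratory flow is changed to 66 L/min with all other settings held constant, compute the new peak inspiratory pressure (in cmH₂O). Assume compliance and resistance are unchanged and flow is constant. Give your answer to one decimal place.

27.3

Flow: 75 L/min ÷ 60 = 1.25 L/s.
New flow: 66 L/min ÷ 60 = 1.1 L/s.
PIP = Vt/C + R·V̇ + PEEP (constant-flow equation of motion).
Only the resistive term changes: ΔPIP = R × ΔV̇ = 11.2 × (1.1 − 1.25) = 11.2 × -0.15 = -1.68 cmH2O.
Original PIP = 500/62.5 + 11.2×1.25 + 7 = 29.0 cmH2O; new PIP = 29.0 + (-1.68) = 27.32 cmH2O.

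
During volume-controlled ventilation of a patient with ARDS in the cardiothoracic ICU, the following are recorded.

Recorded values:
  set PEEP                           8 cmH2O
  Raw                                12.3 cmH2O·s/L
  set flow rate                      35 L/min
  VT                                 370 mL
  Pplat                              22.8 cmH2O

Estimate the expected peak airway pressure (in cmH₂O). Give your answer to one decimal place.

Flow: 35 L/min ÷ 60 = 0.5833 L/s.
PIP = Pplat + Raw × flow = 22.8 + 12.3 × 0.5833 = 22.8 + 7.175 = 29.975 cmH2O.

30.0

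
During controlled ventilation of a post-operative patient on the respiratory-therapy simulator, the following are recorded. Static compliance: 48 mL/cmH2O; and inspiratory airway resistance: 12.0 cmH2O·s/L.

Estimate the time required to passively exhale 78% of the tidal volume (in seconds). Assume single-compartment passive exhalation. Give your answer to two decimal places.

0.87

τ = R × C = 12.0 × 48 mL/cmH2O = 12.0 × 0.048 L/cmH2O = 0.576 s.
Exhaled fraction f = 1 − e^(−t/τ) → t = −τ·ln(1 − f) = −0.576·ln(0.22) = 0.8721 s.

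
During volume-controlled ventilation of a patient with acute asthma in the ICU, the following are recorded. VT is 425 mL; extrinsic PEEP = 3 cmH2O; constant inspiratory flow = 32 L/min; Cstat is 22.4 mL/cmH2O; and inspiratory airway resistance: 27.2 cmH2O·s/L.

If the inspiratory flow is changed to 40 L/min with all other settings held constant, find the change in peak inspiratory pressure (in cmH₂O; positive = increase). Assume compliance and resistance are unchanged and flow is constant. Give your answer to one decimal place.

Flow: 32 L/min ÷ 60 = 0.5333 L/s.
New flow: 40 L/min ÷ 60 = 0.6667 L/s.
PIP = Vt/C + R·V̇ + PEEP (constant-flow equation of motion).
Only the resistive term changes: ΔPIP = R × ΔV̇ = 27.2 × (0.6667 − 0.5333) = 27.2 × 0.1334 = 3.628 cmH2O.

3.6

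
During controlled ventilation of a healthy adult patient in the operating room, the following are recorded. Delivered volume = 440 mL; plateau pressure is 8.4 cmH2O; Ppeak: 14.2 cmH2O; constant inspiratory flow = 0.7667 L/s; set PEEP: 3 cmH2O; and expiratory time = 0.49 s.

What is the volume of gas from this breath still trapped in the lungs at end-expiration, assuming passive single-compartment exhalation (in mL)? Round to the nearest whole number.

199

R = (PIP − Pplat)/V̇ = (14.2 − 8.4) / 0.7667 = 5.8/0.7667 = 7.565 cmH2O·s/L.
C = Vt/(Pplat − PEEP) = 440.0 / (8.4 − 3) = 440.0/5.4 = 81.481 mL/cmH2O.
τ = R × C = 7.565 × 0.08148 L/cmH2O = 0.6164 s.
Fraction remaining = e^(−Te/τ) = e^(−0.49/0.6164) = 0.4516.
Trapped volume = 440.0 × 0.4516 = 198.7 mL.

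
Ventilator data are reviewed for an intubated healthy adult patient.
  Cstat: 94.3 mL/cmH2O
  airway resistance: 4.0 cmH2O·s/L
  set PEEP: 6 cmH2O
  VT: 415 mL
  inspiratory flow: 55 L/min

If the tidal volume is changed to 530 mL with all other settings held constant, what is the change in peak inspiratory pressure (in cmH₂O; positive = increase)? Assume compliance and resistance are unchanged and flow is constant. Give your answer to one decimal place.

1.2

PIP = Vt/C + R·V̇ + PEEP (constant-flow equation of motion).
Only the elastic term changes: ΔPIP = ΔVt / C = (530 − 415) / 94.3 = 1.22 cmH2O.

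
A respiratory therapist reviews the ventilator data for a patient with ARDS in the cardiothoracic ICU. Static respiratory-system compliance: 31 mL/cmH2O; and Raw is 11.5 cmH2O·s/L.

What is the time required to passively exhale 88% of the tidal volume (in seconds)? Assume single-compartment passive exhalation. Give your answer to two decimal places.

0.76

τ = R × C = 11.5 × 31 mL/cmH2O = 11.5 × 0.031 L/cmH2O = 0.3565 s.
Exhaled fraction f = 1 − e^(−t/τ) → t = −τ·ln(1 − f) = −0.3565·ln(0.12) = 0.7559 s.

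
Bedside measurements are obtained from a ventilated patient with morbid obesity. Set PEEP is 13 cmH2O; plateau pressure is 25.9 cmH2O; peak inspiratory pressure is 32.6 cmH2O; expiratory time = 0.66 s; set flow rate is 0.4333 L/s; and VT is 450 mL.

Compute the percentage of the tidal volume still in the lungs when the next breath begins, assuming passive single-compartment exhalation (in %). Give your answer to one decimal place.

29.4

R = (PIP − Pplat)/V̇ = (32.6 − 25.9) / 0.4333 = 6.7/0.4333 = 15.463 cmH2O·s/L.
C = Vt/(Pplat − PEEP) = 450.0 / (25.9 − 13) = 450.0/12.9 = 34.884 mL/cmH2O.
τ = R × C = 15.463 × 0.03488 L/cmH2O = 0.5393 s.
Fraction remaining at end-expiration = e^(−Te/τ) = e^(−0.66/0.5393) = 0.2941 → 29.41%.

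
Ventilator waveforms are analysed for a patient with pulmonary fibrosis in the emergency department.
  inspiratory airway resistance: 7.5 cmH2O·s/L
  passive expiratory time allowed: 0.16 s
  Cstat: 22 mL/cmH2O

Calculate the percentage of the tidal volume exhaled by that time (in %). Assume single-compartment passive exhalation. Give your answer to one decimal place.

62.1

τ = R × C = 7.5 × 22 mL/cmH2O = 7.5 × 0.022 L/cmH2O = 0.165 s.
Passive exhalation: V(t)/V₀ = e^(−t/τ) = e^(−0.16/0.165) = 0.3792.
Fraction exhaled = 1 − 0.3792 = 0.6208 → 62.08%.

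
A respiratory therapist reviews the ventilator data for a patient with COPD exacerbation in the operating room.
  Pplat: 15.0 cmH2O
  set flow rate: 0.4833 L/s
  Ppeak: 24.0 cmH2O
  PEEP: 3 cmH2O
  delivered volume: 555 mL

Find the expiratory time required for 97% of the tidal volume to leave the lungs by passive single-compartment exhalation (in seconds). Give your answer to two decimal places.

R = (PIP − Pplat)/V̇ = (24.0 − 15.0) / 0.4833 = 9.0/0.4833 = 18.622 cmH2O·s/L.
C = Vt/(Pplat − PEEP) = 555.0 / (15.0 − 3) = 555.0/12.0 = 46.25 mL/cmH2O.
τ = R × C = 18.622 × 0.04625 L/cmH2O = 0.8613 s.
t = −τ·ln(1 − 0.97) = −0.8613·ln(0.03) = 3.02 s.

3.02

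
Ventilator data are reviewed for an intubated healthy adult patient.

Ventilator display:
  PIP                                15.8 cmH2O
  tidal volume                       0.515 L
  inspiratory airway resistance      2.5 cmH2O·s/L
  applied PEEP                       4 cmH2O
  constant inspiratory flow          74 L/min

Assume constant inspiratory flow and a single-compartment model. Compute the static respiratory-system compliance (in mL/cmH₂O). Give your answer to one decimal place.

Flow: 74 L/min ÷ 60 = 1.2333 L/s.
Equation of motion (constant flow): PIP = Vt/C + R·V̇ + PEEP.
Vt/C = PIP − R·V̇ − PEEP = 15.8 − 2.5×1.2333 − 4 = 15.8 − 3.083 − 4 = 8.717 cmH2O.
C = Vt / 8.717 = 515 / 8.717 = 59.08 mL/cmH2O.

59.1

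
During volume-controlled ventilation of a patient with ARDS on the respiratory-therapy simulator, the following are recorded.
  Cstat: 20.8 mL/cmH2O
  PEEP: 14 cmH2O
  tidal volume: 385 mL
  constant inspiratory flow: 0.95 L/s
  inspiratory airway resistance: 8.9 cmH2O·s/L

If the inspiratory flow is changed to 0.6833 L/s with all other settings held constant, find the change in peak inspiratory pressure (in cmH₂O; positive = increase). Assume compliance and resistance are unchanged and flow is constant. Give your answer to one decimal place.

PIP = Vt/C + R·V̇ + PEEP (constant-flow equation of motion).
Only the resistive term changes: ΔPIP = R × ΔV̇ = 8.9 × (0.6833 − 0.95) = 8.9 × -0.2667 = -2.374 cmH2O.

-2.4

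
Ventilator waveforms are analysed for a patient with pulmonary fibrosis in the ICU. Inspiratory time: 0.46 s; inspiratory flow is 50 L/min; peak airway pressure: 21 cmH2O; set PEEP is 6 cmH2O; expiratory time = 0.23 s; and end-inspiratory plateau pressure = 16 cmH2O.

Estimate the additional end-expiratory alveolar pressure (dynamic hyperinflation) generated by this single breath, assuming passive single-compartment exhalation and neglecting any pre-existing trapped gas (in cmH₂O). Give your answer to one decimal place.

3.7

Flow: 50 L/min ÷ 60 = 0.8333 L/s.
Vt = flow × Ti = 0.8333 L/s × 0.46 s × 1000 mL/L = 383.32 mL.
R = (PIP − Pplat)/V̇ = (21 − 16) / 0.8333 = 5.0/0.8333 = 6.0 cmH2O·s/L.
C = Vt/(Pplat − PEEP) = 383.32 / (16 − 6) = 383.32/10.0 = 38.332 mL/cmH2O.
τ = R × C = 6.0 × 0.03833 L/cmH2O = 0.23 s.
Fraction remaining = e^(−Te/τ) = e^(−0.23/0.23) = 0.3679; trapped volume = 383.32 × 0.3679 = 141.02 mL.
Additional alveolar pressure from trapping ≈ V_trapped / C = 141.02 / 38.332 = 3.679 cmH2O.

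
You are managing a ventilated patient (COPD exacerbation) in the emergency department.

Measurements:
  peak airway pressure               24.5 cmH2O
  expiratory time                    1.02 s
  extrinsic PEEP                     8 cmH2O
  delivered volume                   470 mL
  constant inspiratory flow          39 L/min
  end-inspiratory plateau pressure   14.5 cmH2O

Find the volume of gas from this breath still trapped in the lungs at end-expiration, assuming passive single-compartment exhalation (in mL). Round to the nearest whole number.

Flow: 39 L/min ÷ 60 = 0.65 L/s.
R = (PIP − Pplat)/V̇ = (24.5 − 14.5) / 0.65 = 10.0/0.65 = 15.385 cmH2O·s/L.
C = Vt/(Pplat − PEEP) = 470.0 / (14.5 − 8) = 470.0/6.5 = 72.308 mL/cmH2O.
τ = R × C = 15.385 × 0.07231 L/cmH2O = 1.112 s.
Fraction remaining = e^(−Te/τ) = e^(−1.02/1.112) = 0.3996.
Trapped volume = 470.0 × 0.3996 = 187.81 mL.

188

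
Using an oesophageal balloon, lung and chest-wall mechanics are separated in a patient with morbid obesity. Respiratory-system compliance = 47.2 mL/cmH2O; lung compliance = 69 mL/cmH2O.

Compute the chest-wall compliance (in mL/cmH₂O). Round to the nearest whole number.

149

1/Ccw = 1/Crs − 1/CL.
1/Ccw = 1/47.2 − 1/69 = 0.006694.
Ccw = 149.39 mL/cmH2O.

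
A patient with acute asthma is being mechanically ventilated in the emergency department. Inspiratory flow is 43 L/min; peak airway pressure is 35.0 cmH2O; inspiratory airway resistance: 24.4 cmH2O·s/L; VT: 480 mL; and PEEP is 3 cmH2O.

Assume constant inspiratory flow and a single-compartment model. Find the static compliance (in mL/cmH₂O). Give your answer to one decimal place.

Flow: 43 L/min ÷ 60 = 0.7167 L/s.
Equation of motion (constant flow): PIP = Vt/C + R·V̇ + PEEP.
Vt/C = PIP − R·V̇ − PEEP = 35.0 − 24.4×0.7167 − 3 = 35.0 − 17.487 − 3 = 14.513 cmH2O.
C = Vt / 14.513 = 480 / 14.513 = 33.074 mL/cmH2O.

33.1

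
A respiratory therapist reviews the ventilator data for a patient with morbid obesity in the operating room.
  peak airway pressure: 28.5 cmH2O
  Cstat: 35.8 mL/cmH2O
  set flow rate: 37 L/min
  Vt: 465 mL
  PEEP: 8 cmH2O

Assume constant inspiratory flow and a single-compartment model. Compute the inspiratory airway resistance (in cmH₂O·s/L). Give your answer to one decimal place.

12.2

Flow: 37 L/min ÷ 60 = 0.6167 L/s.
Equation of motion (constant flow): PIP = Vt/C + R·V̇ + PEEP.
R·V̇ = PIP − Vt/C − PEEP = 28.5 − 465/35.8 − 8 = 28.5 − 12.989 − 8 = 7.511 cmH2O.
R = 7.511 / 0.6167 = 12.179 cmH2O·s/L.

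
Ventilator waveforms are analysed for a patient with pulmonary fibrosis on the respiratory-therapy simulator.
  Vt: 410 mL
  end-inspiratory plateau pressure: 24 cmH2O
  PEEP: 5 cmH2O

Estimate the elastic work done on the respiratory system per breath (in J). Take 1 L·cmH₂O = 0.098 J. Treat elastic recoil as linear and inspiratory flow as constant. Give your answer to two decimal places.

0.38

Elastic work ≈ ½ × (Pplat − PEEP) × Vt = 0.5 × (24 − 5) × 0.410 L = 0.5 × 19.0 × 0.410 = 3.895 L·cmH2O.
× 0.098 J/(L·cmH2O) → 0.3817 J.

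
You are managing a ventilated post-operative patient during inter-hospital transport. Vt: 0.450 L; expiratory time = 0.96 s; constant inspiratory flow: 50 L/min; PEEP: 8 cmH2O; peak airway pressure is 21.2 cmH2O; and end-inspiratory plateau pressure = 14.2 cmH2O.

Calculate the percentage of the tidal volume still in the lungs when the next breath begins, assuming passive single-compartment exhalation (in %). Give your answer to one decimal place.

Flow: 50 L/min ÷ 60 = 0.8333 L/s.
R = (PIP − Pplat)/V̇ = (21.2 − 14.2) / 0.8333 = 7.0/0.8333 = 8.4 cmH2O·s/L.
C = Vt/(Pplat − PEEP) = 450.0 / (14.2 − 8) = 450.0/6.2 = 72.581 mL/cmH2O.
τ = R × C = 8.4 × 0.07258 L/cmH2O = 0.6097 s.
Fraction remaining at end-expiration = e^(−Te/τ) = e^(−0.96/0.6097) = 0.2071 → 20.71%.

20.7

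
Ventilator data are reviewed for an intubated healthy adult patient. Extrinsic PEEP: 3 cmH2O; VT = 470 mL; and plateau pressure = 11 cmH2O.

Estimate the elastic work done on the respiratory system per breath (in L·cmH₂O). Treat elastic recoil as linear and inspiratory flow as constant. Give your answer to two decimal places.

Elastic work ≈ ½ × (Pplat − PEEP) × Vt = 0.5 × (11 − 3) × 0.470 L = 0.5 × 8.0 × 0.470 = 1.88 L·cmH2O.

1.88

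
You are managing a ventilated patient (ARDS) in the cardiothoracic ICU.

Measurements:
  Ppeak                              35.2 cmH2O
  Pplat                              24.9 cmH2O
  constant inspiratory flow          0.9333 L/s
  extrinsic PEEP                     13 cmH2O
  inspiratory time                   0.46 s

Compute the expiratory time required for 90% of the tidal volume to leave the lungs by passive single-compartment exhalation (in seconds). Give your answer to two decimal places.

Vt = flow × Ti = 0.9333 L/s × 0.46 s × 1000 mL/L = 429.32 mL.
R = (PIP − Pplat)/V̇ = (35.2 − 24.9) / 0.9333 = 10.3/0.9333 = 11.036 cmH2O·s/L.
C = Vt/(Pplat − PEEP) = 429.32 / (24.9 − 13) = 429.32/11.9 = 36.077 mL/cmH2O.
τ = R × C = 11.036 × 0.03608 L/cmH2O = 0.3982 s.
t = −τ·ln(1 − 0.90) = −0.3982·ln(0.1) = 0.9169 s.

0.92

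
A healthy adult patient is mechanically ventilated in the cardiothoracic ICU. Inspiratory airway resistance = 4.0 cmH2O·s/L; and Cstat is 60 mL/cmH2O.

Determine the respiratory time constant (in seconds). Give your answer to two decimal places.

τ = R × C = 4.0 × 60 mL/cmH2O = 4.0 × 0.060 L/cmH2O = 0.24 s.

0.24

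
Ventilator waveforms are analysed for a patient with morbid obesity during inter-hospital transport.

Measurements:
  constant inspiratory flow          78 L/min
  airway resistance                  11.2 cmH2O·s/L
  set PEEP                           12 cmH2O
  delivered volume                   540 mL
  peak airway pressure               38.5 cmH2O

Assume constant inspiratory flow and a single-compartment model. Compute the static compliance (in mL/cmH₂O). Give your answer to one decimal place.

Flow: 78 L/min ÷ 60 = 1.3 L/s.
Equation of motion (constant flow): PIP = Vt/C + R·V̇ + PEEP.
Vt/C = PIP − R·V̇ − PEEP = 38.5 − 11.2×1.3 − 12 = 38.5 − 14.56 − 12 = 11.94 cmH2O.
C = Vt / 11.94 = 540 / 11.94 = 45.226 mL/cmH2O.

45.2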